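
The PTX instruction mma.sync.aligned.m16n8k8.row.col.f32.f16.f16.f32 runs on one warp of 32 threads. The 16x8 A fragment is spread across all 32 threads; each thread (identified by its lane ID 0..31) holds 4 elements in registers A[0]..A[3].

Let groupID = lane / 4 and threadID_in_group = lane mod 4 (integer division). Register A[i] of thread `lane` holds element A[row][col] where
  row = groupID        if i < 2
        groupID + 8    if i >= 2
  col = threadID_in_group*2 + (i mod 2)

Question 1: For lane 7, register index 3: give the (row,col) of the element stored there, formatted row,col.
9,7

lane 7: G=1 (7/4), T=3 (7%4)
i=3: r=1+8=9, c=3*2+1=7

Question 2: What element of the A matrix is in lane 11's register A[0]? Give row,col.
2,6

lane 11: grp=2 (11/4), tig=3 (11%4)
i=0: r=2+0=2, c=3*2+0=6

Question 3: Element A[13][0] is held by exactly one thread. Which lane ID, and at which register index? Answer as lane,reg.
20,2

r:13=>grp=5,rB=1  c:0=>tig=0,lo=0
L=5*4+0=20  i=1*2+0=2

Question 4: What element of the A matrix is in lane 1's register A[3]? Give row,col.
8,3

lane 1->1/4=0, 1 mod 4=1
i=3  r:0+8->8  c:2·1+1->3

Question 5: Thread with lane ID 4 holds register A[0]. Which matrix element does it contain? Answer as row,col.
lane 4=>4/4=1, 4 mod 4=0
i=0  r:1+0=>1  c:2·0+0=>0

1,0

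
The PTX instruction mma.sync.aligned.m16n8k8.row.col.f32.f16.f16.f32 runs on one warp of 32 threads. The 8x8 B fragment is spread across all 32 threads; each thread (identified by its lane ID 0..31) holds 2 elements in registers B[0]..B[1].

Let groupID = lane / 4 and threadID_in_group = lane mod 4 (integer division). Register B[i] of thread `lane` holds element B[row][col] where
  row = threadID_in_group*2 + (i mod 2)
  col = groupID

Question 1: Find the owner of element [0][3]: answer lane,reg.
12,0

c=3⇒gr=3  r=0⇒th=0,odd=0
L=3*4+0=12  i=0=0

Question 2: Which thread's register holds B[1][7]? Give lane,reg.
28,1

c=7→G=7  r=1→T=0,p=1
L=7*4+0=28  i=1=1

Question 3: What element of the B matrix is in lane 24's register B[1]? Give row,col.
1,6

24: gr=6,th=0
[1] (0*2+1,6) = (1,6)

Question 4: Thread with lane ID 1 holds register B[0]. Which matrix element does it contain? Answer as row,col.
2,0

L=1⇒gr=1>>2=0, th=1&3=1
[0]⇒row 1·2+0=2  col gr=0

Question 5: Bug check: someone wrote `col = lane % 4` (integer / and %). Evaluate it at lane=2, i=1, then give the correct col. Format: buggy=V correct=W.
`lane % 4`[2,1]->2
lane 2->2/4=0, 2 mod 4=2
i=1  r:2·2+1->5  c:0
col: 2 vs 0

buggy=2 correct=0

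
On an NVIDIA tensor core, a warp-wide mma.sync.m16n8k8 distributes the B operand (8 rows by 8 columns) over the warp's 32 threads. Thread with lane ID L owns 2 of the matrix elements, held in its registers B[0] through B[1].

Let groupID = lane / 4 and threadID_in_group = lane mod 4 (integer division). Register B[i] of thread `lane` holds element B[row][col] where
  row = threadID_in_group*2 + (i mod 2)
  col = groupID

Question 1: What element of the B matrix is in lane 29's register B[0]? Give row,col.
2,7

lane 29: gr=7 (29/4), th=1 (29%4)
i=0: r=1*2+0=2, c=gr=7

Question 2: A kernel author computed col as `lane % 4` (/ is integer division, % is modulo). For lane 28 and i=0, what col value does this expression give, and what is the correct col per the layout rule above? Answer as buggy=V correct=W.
`lane % 4`[28,0]→0
28: G=7,T=0
[0] (0*2+0,7) = (0,7)
col: 0 vs 7

buggy=0 correct=7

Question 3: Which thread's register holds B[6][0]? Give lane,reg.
3,0

c=0⇒gr=0  r=6⇒th=3,odd=0
L=0*4+3=3  i=0=0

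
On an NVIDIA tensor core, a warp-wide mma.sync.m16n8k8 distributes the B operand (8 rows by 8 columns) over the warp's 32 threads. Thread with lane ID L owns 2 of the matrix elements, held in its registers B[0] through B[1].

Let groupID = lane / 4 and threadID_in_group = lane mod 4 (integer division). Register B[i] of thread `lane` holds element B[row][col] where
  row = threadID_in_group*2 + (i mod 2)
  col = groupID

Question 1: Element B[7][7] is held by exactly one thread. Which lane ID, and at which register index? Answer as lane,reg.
c:7=>grp=7  r:7=>tig=3,lo=1
L=7*4+3=31  i=1=1

31,1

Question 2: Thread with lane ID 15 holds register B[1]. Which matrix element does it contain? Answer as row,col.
7,3

L=15->gid=15>>2=3, tid=15&3=3
[1]->row 3·2+1=7  col gid=3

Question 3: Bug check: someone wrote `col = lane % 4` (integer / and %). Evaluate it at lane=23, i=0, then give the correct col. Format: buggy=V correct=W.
`lane % 4`[23,0]->3
L=23->gid=23>>2=5, tid=23&3=3
[0]->row 3·2+0=6  col gid=5
col: 3 vs 5

buggy=3 correct=5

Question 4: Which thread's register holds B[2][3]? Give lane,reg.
13,0

c=3⇒gr=3  r=2⇒th=1,odd=0
L=3*4+1=13  i=0=0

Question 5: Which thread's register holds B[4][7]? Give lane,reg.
c=7->g=7  r=4->t=2,b0=0
L=7*4+2=30  i=0=0

30,0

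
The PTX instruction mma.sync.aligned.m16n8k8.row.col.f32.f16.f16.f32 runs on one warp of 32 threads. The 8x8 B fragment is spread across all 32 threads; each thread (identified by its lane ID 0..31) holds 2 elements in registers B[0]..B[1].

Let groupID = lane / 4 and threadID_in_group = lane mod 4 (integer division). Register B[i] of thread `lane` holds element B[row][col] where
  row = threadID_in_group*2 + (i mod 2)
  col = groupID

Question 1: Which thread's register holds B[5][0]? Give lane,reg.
c=0⇒gr=0  r=5⇒th=2,odd=1
L=0*4+2=2  i=1=1

2,1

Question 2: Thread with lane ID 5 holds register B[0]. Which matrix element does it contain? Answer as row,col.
L=5=>grp=5>>2=1, tig=5&3=1
[0]=>row 1·2+0=2  col grp=1

2,1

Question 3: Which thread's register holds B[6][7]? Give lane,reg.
31,0

c=7->g=7  r=6->t=3,b0=0
L=7*4+3=31  i=0=0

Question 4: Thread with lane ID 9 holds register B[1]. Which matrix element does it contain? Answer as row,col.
3,2

L=9->gid=9>>2=2, tid=9&3=1
[1]->row 1·2+1=3  col gid=2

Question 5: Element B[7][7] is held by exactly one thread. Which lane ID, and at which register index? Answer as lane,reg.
c: 7->gid=7  r: 7->tid=3,i&1=1
L=7*4+3=31  i=1=1

31,1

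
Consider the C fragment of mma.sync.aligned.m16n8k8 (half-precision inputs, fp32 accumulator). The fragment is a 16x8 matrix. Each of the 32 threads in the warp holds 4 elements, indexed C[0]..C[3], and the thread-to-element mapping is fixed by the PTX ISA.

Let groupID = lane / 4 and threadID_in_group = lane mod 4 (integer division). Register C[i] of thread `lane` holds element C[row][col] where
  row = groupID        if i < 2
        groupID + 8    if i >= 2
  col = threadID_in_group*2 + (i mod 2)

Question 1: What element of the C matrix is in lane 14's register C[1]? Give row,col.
lane 14=>14/4=3, 14 mod 4=2
i=1  r:3+0=>3  c:2·2+1=>5

3,5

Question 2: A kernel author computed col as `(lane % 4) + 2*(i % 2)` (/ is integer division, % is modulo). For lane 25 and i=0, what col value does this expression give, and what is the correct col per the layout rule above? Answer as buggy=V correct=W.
`(lane % 4) + 2*(i % 2)`[25,0]⇒1
lane 25: gr=6 (25/4), th=1 (25%4)
i=0: r=6+0=6, c=1*2+0=2
col: 1 vs 2

buggy=1 correct=2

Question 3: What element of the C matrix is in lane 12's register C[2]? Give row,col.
11,0

lane 12->12/4=3, 12 mod 4=0
i=2  r:3+8->11  c:2·0+0->0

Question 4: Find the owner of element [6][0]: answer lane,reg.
r: 6->gid=6,r8=0  c: 0->tid=0,i&1=0
L=6*4+0=24  i=0*2+0=0

24,0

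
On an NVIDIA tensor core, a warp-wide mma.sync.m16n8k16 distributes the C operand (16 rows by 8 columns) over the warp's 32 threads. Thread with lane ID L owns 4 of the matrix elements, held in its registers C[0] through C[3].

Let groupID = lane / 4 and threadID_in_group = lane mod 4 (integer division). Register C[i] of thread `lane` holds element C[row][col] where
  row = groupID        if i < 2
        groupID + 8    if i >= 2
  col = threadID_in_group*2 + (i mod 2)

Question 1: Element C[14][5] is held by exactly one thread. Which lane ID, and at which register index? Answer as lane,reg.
26,3

r=14→G=6,rhi=1  c=5→T=2,p=1
L=6*4+2=26  i=1*2+1=3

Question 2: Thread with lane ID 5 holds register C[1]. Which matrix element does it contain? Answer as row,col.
1,3

5: gr=1,th=1
[1] (1+0,1*2+1) = (1,3)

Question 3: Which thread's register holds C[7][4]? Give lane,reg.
30,0

r=7⇒gr=7,Rb=0  c=4⇒th=2,odd=0
L=7*4+2=30  i=0*2+0=0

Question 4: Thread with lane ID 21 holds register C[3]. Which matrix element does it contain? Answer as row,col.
13,3

21: g=5,t=1
[3] (5+8,1*2+1) = (13,3)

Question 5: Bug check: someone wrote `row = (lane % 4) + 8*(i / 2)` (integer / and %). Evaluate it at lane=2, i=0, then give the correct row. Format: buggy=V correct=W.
`(lane % 4) + 8*(i / 2)`[2,0]→2
2: G=0,T=2
[0] (0+0,2*2+0) = (0,4)
row: 2 vs 0

buggy=2 correct=0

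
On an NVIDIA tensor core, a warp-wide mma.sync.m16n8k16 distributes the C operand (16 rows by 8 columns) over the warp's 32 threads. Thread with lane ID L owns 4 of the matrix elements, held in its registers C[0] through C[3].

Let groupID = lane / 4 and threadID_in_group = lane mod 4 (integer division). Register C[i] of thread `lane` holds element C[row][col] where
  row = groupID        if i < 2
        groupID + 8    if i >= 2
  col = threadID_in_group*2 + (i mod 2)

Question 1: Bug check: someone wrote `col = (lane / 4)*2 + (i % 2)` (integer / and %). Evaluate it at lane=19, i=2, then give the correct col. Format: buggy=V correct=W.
buggy=8 correct=6

`(lane / 4)*2 + (i % 2)`[19,2]->8
lane 19: g=4 (19/4), t=3 (19%4)
i=2: r=4+8=12, c=3*2+0=6
col: 8 vs 6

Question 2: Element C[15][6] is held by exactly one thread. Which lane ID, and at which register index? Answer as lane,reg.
r=15→G=7,rhi=1  c=6→T=3,p=0
L=7*4+3=31  i=1*2+0=2

31,2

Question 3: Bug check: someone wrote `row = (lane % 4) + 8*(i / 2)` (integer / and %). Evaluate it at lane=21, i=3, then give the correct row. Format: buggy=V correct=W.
`(lane % 4) + 8*(i / 2)`[21,3]⇒9
lane 21: gr=5 (21/4), th=1 (21%4)
i=3: r=5+8=13, c=1*2+1=3
row: 9 vs 13

buggy=9 correct=13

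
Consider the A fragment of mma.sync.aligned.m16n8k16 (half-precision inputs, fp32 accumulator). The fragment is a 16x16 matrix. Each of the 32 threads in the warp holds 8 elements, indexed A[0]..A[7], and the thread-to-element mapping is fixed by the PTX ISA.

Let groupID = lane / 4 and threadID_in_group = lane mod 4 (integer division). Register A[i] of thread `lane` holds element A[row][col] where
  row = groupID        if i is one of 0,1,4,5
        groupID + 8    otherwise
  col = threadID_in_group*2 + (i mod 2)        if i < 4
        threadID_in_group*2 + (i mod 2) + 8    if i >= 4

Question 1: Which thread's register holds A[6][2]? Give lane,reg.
r=6->g=6,rb=0  c=2->cb=0,t=1,b0=0
L=6*4+1=25  i=0*4+0*2+0=0

25,0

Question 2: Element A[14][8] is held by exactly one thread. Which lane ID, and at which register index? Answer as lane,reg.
24,6

r=14⇒gr=6,Rb=1  c=8⇒Cb=1,th=0,odd=0
L=6*4+0=24  i=1*4+1*2+0=6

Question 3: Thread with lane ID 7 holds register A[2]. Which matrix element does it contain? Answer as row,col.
L=7⇒gr=7>>2=1, th=7&3=3
[2]⇒row 1+8=9  col 3·2+0+0=6

9,6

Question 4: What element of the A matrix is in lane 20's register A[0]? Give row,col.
5,0

20: G=5,T=0
[0] (5+0,0*2+0+0) = (5,0)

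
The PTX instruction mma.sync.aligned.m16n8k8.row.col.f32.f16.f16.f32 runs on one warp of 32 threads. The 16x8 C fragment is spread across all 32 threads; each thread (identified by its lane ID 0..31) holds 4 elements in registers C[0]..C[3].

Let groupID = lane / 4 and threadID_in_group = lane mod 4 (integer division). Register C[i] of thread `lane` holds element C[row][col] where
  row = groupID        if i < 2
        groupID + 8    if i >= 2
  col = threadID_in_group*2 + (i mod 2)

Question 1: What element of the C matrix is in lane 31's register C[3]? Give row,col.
lane 31: gr=7 (31/4), th=3 (31%4)
i=3: r=7+8=15, c=3*2+1=7

15,7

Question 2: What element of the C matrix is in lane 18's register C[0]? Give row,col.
4,4

L=18→G=18>>2=4, T=18&3=2
[0]→row 4+0=4  col 2·2+0=4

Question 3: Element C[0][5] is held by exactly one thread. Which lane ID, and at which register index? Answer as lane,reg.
r=0⇒gr=0,Rb=0  c=5⇒th=2,odd=1
L=0*4+2=2  i=0*2+1=1

2,1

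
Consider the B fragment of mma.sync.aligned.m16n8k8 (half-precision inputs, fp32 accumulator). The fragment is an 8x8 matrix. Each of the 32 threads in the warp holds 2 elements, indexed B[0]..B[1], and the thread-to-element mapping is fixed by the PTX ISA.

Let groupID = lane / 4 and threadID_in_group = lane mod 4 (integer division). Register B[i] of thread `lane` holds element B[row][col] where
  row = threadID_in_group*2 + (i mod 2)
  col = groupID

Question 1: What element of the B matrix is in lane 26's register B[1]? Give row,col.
5,6

26: g=6,t=2
[1] (2*2+1,6) = (5,6)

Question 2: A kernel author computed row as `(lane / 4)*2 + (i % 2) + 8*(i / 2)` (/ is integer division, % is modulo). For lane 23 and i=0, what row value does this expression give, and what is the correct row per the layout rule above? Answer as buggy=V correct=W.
buggy=10 correct=6

`(lane / 4)*2 + (i % 2) + 8*(i / 2)`[23,0]->10
L=23->gid=23>>2=5, tid=23&3=3
[0]->row 3·2+0=6  col gid=5
row: 10 vs 6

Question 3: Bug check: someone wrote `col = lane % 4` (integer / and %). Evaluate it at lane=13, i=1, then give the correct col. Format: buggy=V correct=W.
`lane % 4`[13,1]⇒1
lane 13: gr=3 (13/4), th=1 (13%4)
i=1: r=1*2+1=3, c=gr=3
col: 1 vs 3

buggy=1 correct=3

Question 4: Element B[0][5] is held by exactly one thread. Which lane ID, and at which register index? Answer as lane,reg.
20,0

c: 5->gid=5  r: 0->tid=0,i&1=0
L=5*4+0=20  i=0=0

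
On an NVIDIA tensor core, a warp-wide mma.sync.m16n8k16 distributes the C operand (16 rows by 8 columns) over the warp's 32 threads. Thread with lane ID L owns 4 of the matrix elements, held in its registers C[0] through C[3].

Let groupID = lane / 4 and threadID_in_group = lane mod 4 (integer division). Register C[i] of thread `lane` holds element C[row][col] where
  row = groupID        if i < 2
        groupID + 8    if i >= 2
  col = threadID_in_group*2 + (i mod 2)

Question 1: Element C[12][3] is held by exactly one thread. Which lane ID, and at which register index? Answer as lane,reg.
r=12→G=4,rhi=1  c=3→T=1,p=1
L=4*4+1=17  i=1*2+1=3

17,3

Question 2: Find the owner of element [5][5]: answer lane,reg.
r: 5->gid=5,r8=0  c: 5->tid=2,i&1=1
L=5*4+2=22  i=0*2+1=1

22,1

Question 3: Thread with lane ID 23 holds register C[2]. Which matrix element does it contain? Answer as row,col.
13,6

L=23->g=23>>2=5, t=23&3=3
[2]->row 5+8=13  col 3·2+0=6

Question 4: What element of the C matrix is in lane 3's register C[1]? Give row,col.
0,7

lane 3: g=0 (3/4), t=3 (3%4)
i=1: r=0+0=0, c=3*2+1=7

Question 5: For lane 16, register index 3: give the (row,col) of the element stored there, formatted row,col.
L=16=>grp=16>>2=4, tig=16&3=0
[3]=>row 4+8=12  col 0·2+1=1

12,1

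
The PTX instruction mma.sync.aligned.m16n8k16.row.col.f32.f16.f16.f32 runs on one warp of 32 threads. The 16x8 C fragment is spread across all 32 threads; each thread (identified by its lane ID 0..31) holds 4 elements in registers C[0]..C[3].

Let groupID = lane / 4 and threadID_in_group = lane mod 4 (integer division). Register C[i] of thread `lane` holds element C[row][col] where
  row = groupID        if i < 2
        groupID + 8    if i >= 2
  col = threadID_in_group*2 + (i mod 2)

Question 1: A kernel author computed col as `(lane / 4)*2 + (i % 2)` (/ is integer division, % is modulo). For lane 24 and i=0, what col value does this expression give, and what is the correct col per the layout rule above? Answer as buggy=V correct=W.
buggy=12 correct=0

`(lane / 4)*2 + (i % 2)`[24,0]⇒12
L=24⇒gr=24>>2=6, th=24&3=0
[0]⇒row 6+0=6  col 0·2+0=0
col: 12 vs 0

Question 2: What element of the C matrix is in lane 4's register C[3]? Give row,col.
9,1

L=4=>grp=4>>2=1, tig=4&3=0
[3]=>row 1+8=9  col 0·2+1=1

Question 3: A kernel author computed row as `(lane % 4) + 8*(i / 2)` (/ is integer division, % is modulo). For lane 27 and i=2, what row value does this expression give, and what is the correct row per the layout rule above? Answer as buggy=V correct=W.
`(lane % 4) + 8*(i / 2)`[27,2]→11
lane 27→27/4=6, 27 mod 4=3
i=2  r:6+8→14  c:2·3+0→6
row: 11 vs 14

buggy=11 correct=14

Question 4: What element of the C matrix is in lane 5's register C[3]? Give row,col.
lane 5: g=1 (5/4), t=1 (5%4)
i=3: r=1+8=9, c=1*2+1=3

9,3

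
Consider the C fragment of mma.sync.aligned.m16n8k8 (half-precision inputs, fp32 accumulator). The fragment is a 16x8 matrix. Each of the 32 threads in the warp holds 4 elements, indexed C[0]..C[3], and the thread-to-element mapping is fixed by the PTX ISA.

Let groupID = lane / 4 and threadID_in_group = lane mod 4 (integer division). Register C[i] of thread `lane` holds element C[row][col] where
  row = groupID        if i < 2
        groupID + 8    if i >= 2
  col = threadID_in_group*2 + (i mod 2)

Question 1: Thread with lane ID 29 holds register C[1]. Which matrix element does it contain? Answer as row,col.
7,3

L=29->gid=29>>2=7, tid=29&3=1
[1]->row 7+0=7  col 1·2+1=3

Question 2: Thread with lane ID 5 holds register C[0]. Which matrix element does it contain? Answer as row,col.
5: grp=1,tig=1
[0] (1+0,1*2+0) = (1,2)

1,2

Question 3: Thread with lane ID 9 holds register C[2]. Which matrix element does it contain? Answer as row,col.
10,2

lane 9→9/4=2, 9 mod 4=1
i=2  r:2+8→10  c:2·1+0→2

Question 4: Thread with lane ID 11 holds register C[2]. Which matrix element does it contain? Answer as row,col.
11: gid=2,tid=3
[2] (2+8,3*2+0) = (10,6)

10,6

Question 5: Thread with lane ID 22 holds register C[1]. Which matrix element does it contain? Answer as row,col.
L=22->gid=22>>2=5, tid=22&3=2
[1]->row 5+0=5  col 2·2+1=5

5,5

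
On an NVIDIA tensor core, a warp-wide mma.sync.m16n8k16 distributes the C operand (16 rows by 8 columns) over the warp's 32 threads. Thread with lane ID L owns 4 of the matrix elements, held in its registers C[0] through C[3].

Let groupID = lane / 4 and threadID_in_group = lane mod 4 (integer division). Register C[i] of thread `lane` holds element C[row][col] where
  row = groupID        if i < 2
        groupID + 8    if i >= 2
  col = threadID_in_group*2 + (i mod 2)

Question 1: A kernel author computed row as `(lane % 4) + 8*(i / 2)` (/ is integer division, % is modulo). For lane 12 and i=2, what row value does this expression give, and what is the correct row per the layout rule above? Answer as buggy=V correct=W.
buggy=8 correct=11

`(lane % 4) + 8*(i / 2)`[12,2]->8
12: gid=3,tid=0
[2] (3+8,0*2+0) = (11,0)
row: 8 vs 11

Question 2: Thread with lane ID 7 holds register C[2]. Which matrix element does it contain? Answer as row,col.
7: g=1,t=3
[2] (1+8,3*2+0) = (9,6)

9,6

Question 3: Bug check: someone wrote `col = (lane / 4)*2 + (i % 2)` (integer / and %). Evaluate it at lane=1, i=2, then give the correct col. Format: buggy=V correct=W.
buggy=0 correct=2

`(lane / 4)*2 + (i % 2)`[1,2]->0
lane 1->1/4=0, 1 mod 4=1
i=2  r:0+8->8  c:2·1+0->2
col: 0 vs 2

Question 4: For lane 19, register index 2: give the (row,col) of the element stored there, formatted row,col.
19: gr=4,th=3
[2] (4+8,3*2+0) = (12,6)

12,6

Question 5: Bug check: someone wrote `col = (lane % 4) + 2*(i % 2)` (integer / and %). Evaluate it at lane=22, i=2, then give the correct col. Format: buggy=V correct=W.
`(lane % 4) + 2*(i % 2)`[22,2]->2
lane 22->22/4=5, 22 mod 4=2
i=2  r:5+8->13  c:2·2+0->4
col: 2 vs 4

buggy=2 correct=4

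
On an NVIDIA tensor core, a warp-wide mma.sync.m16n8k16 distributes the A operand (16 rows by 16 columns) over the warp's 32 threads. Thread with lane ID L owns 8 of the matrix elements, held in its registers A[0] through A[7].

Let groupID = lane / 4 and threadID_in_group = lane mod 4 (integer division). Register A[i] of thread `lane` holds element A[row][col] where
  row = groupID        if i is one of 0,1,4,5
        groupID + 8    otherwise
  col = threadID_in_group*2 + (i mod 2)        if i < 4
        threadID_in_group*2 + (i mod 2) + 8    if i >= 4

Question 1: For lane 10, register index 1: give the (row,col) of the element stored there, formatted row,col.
2,5

10: G=2,T=2
[1] (2+0,2*2+1+0) = (2,5)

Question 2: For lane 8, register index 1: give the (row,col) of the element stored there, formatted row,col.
lane 8: gr=2 (8/4), th=0 (8%4)
i=1: r=2+0=2, c=0*2+1+0=1

2,1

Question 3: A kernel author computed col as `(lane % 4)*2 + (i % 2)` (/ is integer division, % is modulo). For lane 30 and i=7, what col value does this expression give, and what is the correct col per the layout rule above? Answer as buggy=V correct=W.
buggy=5 correct=13

`(lane % 4)*2 + (i % 2)`[30,7]⇒5
30: gr=7,th=2
[7] (7+8,2*2+1+8) = (15,13)
col: 5 vs 13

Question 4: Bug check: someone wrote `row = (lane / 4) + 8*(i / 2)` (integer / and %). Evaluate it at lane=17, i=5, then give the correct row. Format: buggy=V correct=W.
buggy=20 correct=4

`(lane / 4) + 8*(i / 2)`[17,5]->20
lane 17: g=4 (17/4), t=1 (17%4)
i=5: r=4+0=4, c=1*2+1+8=11
row: 20 vs 4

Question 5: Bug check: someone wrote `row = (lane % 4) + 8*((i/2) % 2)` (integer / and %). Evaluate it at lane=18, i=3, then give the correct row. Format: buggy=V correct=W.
`(lane % 4) + 8*((i/2) % 2)`[18,3]→10
lane 18: G=4 (18/4), T=2 (18%4)
i=3: r=4+8=12, c=2*2+1+0=5
row: 10 vs 12

buggy=10 correct=12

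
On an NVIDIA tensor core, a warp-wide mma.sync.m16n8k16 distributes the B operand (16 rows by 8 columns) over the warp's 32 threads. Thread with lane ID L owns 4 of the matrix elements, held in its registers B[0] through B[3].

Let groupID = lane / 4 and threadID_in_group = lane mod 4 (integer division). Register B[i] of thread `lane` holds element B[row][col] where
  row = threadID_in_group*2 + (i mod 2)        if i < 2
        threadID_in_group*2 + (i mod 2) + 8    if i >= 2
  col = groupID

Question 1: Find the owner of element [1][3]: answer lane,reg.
12,1

c=3⇒gr=3  r=1⇒Rb=0,th=0,odd=1
L=3*4+0=12  i=0*2+1=1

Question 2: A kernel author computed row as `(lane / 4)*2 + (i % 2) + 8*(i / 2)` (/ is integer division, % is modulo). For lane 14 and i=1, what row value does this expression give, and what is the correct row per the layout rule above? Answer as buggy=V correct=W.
`(lane / 4)*2 + (i % 2) + 8*(i / 2)`[14,1]=>7
L=14=>grp=14>>2=3, tig=14&3=2
[1]=>row 2·2+1+0=5  col grp=3
row: 7 vs 5

buggy=7 correct=5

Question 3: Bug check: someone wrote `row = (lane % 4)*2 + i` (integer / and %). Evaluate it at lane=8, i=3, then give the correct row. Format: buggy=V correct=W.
buggy=3 correct=9

`(lane % 4)*2 + i`[8,3]->3
8: gid=2,tid=0
[3] (0*2+1+8,2) = (9,2)
row: 3 vs 9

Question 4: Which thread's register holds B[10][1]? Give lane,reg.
c=1->g=1  r=10->rb=1,t=1,b0=0
L=1*4+1=5  i=1*2+0=2

5,2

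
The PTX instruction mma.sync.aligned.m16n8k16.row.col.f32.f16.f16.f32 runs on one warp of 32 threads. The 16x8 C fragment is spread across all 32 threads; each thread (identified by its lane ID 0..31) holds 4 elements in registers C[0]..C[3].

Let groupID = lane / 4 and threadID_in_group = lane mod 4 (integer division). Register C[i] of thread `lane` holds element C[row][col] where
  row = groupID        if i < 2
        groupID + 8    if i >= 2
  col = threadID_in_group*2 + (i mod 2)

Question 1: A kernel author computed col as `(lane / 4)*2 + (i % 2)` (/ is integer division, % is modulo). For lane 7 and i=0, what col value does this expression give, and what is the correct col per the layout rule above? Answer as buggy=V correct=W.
buggy=2 correct=6

`(lane / 4)*2 + (i % 2)`[7,0]->2
lane 7->7/4=1, 7 mod 4=3
i=0  r:1+0->1  c:2·3+0->6
col: 2 vs 6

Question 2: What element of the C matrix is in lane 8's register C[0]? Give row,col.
lane 8: grp=2 (8/4), tig=0 (8%4)
i=0: r=2+0=2, c=0*2+0=0

2,0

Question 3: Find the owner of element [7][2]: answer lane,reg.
r:7=>grp=7,rB=0  c:2=>tig=1,lo=0
L=7*4+1=29  i=0*2+0=0

29,0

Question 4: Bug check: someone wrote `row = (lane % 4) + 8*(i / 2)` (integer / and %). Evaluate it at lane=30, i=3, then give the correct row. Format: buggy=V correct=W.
`(lane % 4) + 8*(i / 2)`[30,3]->10
30: g=7,t=2
[3] (7+8,2*2+1) = (15,5)
row: 10 vs 15

buggy=10 correct=15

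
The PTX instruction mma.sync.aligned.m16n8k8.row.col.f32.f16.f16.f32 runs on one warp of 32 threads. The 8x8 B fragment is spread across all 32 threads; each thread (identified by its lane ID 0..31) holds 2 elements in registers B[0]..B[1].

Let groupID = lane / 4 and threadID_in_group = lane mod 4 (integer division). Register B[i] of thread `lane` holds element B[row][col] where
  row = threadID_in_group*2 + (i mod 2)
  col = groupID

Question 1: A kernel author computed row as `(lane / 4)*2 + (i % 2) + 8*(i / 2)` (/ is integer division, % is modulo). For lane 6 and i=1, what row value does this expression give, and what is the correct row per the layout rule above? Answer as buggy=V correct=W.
buggy=3 correct=5

`(lane / 4)*2 + (i % 2) + 8*(i / 2)`[6,1]->3
L=6->g=6>>2=1, t=6&3=2
[1]->row 2·2+1=5  col g=1
row: 3 vs 5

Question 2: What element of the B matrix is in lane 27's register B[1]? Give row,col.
lane 27->27/4=6, 27 mod 4=3
i=1  r:2·3+1->7  c:6

7,6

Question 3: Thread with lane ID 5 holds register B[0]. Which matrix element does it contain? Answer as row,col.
lane 5->5/4=1, 5 mod 4=1
i=0  r:2·1+0->2  c:1

2,1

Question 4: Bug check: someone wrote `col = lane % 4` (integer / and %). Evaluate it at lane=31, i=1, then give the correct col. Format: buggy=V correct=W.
`lane % 4`[31,1]⇒3
lane 31: gr=7 (31/4), th=3 (31%4)
i=1: r=3*2+1=7, c=gr=7
col: 3 vs 7

buggy=3 correct=7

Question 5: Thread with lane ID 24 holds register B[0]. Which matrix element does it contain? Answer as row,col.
0,6

24: grp=6,tig=0
[0] (0*2+0,6) = (0,6)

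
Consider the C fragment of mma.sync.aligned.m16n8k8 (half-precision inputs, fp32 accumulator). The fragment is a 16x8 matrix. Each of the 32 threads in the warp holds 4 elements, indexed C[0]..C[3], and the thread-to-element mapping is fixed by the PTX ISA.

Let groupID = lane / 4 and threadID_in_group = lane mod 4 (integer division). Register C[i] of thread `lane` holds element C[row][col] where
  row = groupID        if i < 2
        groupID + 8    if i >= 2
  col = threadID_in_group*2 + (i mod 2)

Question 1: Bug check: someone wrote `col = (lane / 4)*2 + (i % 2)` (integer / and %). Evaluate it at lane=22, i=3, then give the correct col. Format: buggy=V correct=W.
buggy=11 correct=5

`(lane / 4)*2 + (i % 2)`[22,3]⇒11
L=22⇒gr=22>>2=5, th=22&3=2
[3]⇒row 5+8=13  col 2·2+1=5
col: 11 vs 5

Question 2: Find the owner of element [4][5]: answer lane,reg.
r=4->g=4,rb=0  c=5->t=2,b0=1
L=4*4+2=18  i=0*2+1=1

18,1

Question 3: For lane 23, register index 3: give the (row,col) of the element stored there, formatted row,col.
L=23⇒gr=23>>2=5, th=23&3=3
[3]⇒row 5+8=13  col 3·2+1=7

13,7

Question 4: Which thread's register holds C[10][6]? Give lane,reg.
11,2

r=10⇒gr=2,Rb=1  c=6⇒th=3,odd=0
L=2*4+3=11  i=1*2+0=2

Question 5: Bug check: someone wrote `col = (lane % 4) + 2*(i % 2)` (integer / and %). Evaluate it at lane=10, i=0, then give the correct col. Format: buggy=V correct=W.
`(lane % 4) + 2*(i % 2)`[10,0]=>2
10: grp=2,tig=2
[0] (2+0,2*2+0) = (2,4)
col: 2 vs 4

buggy=2 correct=4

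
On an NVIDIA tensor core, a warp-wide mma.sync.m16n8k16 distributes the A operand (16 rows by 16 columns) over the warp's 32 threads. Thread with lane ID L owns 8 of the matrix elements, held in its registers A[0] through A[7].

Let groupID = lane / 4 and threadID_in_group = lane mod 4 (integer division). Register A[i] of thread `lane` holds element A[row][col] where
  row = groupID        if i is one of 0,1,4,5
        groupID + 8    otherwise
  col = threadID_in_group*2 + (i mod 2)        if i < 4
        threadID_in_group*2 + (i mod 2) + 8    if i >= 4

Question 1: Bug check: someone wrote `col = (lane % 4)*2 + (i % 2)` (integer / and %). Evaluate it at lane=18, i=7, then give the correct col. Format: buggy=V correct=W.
buggy=5 correct=13

`(lane % 4)*2 + (i % 2)`[18,7]->5
lane 18: gid=4 (18/4), tid=2 (18%4)
i=7: r=4+8=12, c=2*2+1+8=13
col: 5 vs 13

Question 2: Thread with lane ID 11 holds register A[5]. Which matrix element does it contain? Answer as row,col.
2,15

11: gid=2,tid=3
[5] (2+0,3*2+1+8) = (2,15)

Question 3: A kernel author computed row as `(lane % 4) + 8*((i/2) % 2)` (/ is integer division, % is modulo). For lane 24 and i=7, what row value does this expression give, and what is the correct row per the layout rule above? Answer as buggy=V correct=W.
buggy=8 correct=14

`(lane % 4) + 8*((i/2) % 2)`[24,7]=>8
lane 24: grp=6 (24/4), tig=0 (24%4)
i=7: r=6+8=14, c=0*2+1+8=9
row: 8 vs 14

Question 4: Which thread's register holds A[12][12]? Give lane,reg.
18,6

r=12⇒gr=4,Rb=1  c=12⇒Cb=1,th=2,odd=0
L=4*4+2=18  i=1*4+1*2+0=6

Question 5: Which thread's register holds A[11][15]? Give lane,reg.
r=11→G=3,rhi=1  c=15→chi=1,T=3,p=1
L=3*4+3=15  i=1*4+1*2+1=7

15,7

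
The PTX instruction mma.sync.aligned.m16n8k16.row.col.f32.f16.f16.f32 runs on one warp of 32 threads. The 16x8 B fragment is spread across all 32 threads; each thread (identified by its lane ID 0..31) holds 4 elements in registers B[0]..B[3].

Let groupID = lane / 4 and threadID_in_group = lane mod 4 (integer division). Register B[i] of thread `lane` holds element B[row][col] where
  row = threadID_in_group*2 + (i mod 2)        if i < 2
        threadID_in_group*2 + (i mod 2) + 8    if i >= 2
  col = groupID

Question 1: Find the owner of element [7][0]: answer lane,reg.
c=0→G=0  r=7→rhi=0,T=3,p=1
L=0*4+3=3  i=0*2+1=1

3,1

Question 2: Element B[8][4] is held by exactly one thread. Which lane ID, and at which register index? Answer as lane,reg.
16,2

c=4->g=4  r=8->rb=1,t=0,b0=0
L=4*4+0=16  i=1*2+0=2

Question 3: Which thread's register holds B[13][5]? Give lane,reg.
22,3

c=5->g=5  r=13->rb=1,t=2,b0=1
L=5*4+2=22  i=1*2+1=3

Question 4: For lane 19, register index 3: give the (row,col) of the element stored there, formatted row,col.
19: gid=4,tid=3
[3] (3*2+1+8,4) = (15,4)

15,4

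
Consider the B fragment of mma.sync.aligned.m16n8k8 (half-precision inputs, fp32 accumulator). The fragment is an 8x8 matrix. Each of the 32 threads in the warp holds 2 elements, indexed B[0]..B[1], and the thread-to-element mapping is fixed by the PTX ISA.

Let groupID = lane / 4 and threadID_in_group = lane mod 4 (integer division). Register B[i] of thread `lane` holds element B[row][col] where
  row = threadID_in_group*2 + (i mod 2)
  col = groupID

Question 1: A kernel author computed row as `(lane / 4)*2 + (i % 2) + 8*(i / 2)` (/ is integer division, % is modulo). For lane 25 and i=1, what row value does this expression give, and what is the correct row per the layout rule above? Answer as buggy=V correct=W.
buggy=13 correct=3

`(lane / 4)*2 + (i % 2) + 8*(i / 2)`[25,1]=>13
lane 25=>25/4=6, 25 mod 4=1
i=1  r:2·1+1=>3  c:6
row: 13 vs 3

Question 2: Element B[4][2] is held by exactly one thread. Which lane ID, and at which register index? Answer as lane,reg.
c=2→G=2  r=4→T=2,p=0
L=2*4+2=10  i=0=0

10,0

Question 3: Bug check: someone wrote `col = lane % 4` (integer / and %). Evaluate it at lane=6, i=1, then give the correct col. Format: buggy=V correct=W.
`lane % 4`[6,1]⇒2
lane 6⇒6/4=1, 6 mod 4=2
i=1  r:2·2+1⇒5  c:1
col: 2 vs 1

buggy=2 correct=1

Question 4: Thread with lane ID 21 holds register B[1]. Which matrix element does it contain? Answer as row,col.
lane 21→21/4=5, 21 mod 4=1
i=1  r:2·1+1→3  c:5

3,5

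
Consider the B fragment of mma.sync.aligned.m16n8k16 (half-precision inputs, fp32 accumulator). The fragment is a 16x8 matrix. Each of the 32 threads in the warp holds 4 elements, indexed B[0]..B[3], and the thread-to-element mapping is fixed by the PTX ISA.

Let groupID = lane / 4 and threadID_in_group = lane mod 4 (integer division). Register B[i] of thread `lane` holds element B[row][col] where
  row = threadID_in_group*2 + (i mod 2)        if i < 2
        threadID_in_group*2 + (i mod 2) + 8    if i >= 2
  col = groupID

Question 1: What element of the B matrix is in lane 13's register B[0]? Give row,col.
2,3

lane 13→13/4=3, 13 mod 4=1
i=0  r:2·1+0+0→2  c:3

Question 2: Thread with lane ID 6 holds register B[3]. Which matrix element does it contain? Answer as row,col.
6: grp=1,tig=2
[3] (2*2+1+8,1) = (13,1)

13,1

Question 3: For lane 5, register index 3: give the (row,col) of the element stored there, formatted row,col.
11,1

lane 5: g=1 (5/4), t=1 (5%4)
i=3: r=1*2+1+8=11, c=g=1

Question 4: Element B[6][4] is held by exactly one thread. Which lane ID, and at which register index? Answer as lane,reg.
19,0

c=4→G=4  r=6→rhi=0,T=3,p=0
L=4*4+3=19  i=0*2+0=0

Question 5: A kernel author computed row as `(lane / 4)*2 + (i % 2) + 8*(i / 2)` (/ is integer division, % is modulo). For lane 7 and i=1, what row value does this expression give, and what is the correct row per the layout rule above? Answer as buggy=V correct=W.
`(lane / 4)*2 + (i % 2) + 8*(i / 2)`[7,1]→3
lane 7→7/4=1, 7 mod 4=3
i=1  r:2·3+1+0→7  c:1
row: 3 vs 7

buggy=3 correct=7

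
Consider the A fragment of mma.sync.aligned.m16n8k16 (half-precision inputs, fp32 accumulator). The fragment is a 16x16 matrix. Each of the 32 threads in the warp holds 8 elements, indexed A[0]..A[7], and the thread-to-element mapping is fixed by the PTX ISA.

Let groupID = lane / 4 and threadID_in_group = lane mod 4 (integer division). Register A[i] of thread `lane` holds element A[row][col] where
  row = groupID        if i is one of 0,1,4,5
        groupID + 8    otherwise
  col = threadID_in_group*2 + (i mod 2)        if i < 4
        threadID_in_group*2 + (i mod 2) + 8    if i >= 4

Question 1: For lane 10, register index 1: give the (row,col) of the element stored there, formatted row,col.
L=10=>grp=10>>2=2, tig=10&3=2
[1]=>row 2+0=2  col 2·2+1+0=5

2,5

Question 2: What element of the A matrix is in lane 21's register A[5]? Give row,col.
5,11

21: grp=5,tig=1
[5] (5+0,1*2+1+8) = (5,11)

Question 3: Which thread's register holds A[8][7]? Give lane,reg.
3,3

r:8=>grp=0,rB=1  c:7=>cB=0,tig=3,lo=1
L=0*4+3=3  i=0*4+1*2+1=3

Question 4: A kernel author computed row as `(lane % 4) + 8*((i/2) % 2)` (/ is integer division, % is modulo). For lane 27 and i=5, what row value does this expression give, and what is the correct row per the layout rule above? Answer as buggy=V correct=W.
`(lane % 4) + 8*((i/2) % 2)`[27,5]->3
L=27->g=27>>2=6, t=27&3=3
[5]->row 6+0=6  col 3·2+1+8=15
row: 3 vs 6

buggy=3 correct=6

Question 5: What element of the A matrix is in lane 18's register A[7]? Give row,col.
12,13

L=18⇒gr=18>>2=4, th=18&3=2
[7]⇒row 4+8=12  col 2·2+1+8=13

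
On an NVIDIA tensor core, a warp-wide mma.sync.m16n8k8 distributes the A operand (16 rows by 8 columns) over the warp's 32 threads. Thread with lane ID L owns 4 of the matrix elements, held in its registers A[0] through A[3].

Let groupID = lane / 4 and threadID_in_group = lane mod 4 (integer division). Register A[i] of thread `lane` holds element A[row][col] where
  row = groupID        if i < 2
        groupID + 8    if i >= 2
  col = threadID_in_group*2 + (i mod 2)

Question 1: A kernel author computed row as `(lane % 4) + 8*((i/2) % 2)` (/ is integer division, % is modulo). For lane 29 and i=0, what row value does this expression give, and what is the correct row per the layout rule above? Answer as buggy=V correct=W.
`(lane % 4) + 8*((i/2) % 2)`[29,0]⇒1
L=29⇒gr=29>>2=7, th=29&3=1
[0]⇒row 7+0=7  col 1·2+0=2
row: 1 vs 7

buggy=1 correct=7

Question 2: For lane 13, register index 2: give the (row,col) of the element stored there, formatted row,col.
lane 13->13/4=3, 13 mod 4=1
i=2  r:3+8->11  c:2·1+0->2

11,2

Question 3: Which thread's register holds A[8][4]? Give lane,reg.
r=8→G=0,rhi=1  c=4→T=2,p=0
L=0*4+2=2  i=1*2+0=2

2,2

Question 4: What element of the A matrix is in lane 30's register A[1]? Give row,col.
lane 30⇒30/4=7, 30 mod 4=2
i=1  r:7+0⇒7  c:2·2+1⇒5

7,5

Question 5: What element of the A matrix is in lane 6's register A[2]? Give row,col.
L=6→G=6>>2=1, T=6&3=2
[2]→row 1+8=9  col 2·2+0=4

9,4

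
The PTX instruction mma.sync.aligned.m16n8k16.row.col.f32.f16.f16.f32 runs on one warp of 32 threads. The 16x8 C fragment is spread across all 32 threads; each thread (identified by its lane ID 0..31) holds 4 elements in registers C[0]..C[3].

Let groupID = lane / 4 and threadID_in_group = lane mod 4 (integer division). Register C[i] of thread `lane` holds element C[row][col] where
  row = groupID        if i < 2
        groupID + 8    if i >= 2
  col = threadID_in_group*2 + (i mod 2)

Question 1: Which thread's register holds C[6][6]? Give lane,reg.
27,0

r=6→G=6,rhi=0  c=6→T=3,p=0
L=6*4+3=27  i=0*2+0=0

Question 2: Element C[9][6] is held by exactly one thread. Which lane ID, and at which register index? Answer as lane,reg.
7,2

r=9⇒gr=1,Rb=1  c=6⇒th=3,odd=0
L=1*4+3=7  i=1*2+0=2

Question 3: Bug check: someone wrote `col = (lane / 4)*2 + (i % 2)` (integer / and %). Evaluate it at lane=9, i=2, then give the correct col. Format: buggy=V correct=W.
`(lane / 4)*2 + (i % 2)`[9,2]->4
lane 9: g=2 (9/4), t=1 (9%4)
i=2: r=2+8=10, c=1*2+0=2
col: 4 vs 2

buggy=4 correct=2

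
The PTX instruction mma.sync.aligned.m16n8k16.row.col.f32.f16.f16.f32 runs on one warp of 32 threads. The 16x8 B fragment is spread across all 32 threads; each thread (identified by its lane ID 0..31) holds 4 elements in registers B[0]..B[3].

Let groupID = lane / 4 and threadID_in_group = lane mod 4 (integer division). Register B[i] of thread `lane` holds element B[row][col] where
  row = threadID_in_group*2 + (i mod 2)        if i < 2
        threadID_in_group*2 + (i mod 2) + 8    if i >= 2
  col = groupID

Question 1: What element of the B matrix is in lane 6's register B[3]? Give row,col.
L=6->gid=6>>2=1, tid=6&3=2
[3]->row 2·2+1+8=13  col gid=1

13,1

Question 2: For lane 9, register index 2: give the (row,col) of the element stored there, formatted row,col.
9: G=2,T=1
[2] (1*2+0+8,2) = (10,2)

10,2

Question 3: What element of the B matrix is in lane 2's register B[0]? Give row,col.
2: G=0,T=2
[0] (2*2+0+0,0) = (4,0)

4,0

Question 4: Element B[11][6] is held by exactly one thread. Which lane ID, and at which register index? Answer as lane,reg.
c: 6->gid=6  r: 11->r8=1,tid=1,i&1=1
L=6*4+1=25  i=1*2+1=3

25,3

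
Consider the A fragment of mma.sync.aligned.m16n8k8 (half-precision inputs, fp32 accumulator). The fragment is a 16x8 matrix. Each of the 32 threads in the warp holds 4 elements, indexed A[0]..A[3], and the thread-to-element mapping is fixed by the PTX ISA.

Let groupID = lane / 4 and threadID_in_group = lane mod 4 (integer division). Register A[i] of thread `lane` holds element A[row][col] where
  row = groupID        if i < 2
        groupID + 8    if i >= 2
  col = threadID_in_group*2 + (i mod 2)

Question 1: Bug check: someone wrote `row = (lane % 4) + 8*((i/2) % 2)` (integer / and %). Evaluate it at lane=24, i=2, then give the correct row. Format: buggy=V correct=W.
buggy=8 correct=14

`(lane % 4) + 8*((i/2) % 2)`[24,2]→8
24: G=6,T=0
[2] (6+8,0*2+0) = (14,0)
row: 8 vs 14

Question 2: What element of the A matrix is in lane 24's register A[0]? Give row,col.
L=24->gid=24>>2=6, tid=24&3=0
[0]->row 6+0=6  col 0·2+0=0

6,0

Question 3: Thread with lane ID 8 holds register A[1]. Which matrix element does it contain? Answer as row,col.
8: grp=2,tig=0
[1] (2+0,0*2+1) = (2,1)

2,1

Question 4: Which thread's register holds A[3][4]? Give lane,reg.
r=3⇒gr=3,Rb=0  c=4⇒th=2,odd=0
L=3*4+2=14  i=0*2+0=0

14,0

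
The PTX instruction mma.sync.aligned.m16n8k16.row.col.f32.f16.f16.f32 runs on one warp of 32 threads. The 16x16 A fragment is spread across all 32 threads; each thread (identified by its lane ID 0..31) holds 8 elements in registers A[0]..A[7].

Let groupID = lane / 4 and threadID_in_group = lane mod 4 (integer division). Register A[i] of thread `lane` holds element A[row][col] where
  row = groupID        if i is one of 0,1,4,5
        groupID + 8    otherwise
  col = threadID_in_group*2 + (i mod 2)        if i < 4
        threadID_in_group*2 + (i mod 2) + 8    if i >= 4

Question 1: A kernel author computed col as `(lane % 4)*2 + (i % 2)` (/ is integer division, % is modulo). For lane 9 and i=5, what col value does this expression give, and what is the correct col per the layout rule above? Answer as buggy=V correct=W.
`(lane % 4)*2 + (i % 2)`[9,5]->3
L=9->gid=9>>2=2, tid=9&3=1
[5]->row 2+0=2  col 1·2+1+8=11
col: 3 vs 11

buggy=3 correct=11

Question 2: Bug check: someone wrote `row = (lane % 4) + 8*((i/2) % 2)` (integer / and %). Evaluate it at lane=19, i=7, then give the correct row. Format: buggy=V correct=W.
`(lane % 4) + 8*((i/2) % 2)`[19,7]⇒11
lane 19: gr=4 (19/4), th=3 (19%4)
i=7: r=4+8=12, c=3*2+1+8=15
row: 11 vs 12

buggy=11 correct=12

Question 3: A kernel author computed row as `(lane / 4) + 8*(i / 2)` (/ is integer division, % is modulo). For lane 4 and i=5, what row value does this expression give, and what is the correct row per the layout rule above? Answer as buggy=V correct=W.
`(lane / 4) + 8*(i / 2)`[4,5]->17
lane 4: g=1 (4/4), t=0 (4%4)
i=5: r=1+0=1, c=0*2+1+8=9
row: 17 vs 1

buggy=17 correct=1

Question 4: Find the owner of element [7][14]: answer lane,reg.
31,4

r=7⇒gr=7,Rb=0  c=14⇒Cb=1,th=3,odd=0
L=7*4+3=31  i=1*4+0*2+0=4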